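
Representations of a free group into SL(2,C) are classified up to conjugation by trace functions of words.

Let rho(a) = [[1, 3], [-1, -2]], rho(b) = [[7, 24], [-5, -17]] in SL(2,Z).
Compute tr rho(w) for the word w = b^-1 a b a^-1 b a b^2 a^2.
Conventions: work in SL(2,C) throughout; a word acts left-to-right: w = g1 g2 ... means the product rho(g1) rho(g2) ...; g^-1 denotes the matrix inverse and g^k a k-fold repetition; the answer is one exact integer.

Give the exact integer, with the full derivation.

rho(b^-1) = [[-17, -24], [5, 7]]
... * rho(a) = [[1, 3], [-1, -2]]  ->  [[7, -3], [-2, 1]]
... * rho(b) = [[7, 24], [-5, -17]]  ->  [[64, 219], [-19, -65]]
... * rho(a^-1) = [[-2, -3], [1, 1]]  ->  [[91, 27], [-27, -8]]
... * rho(b) = [[7, 24], [-5, -17]]  ->  [[502, 1725], [-149, -512]]
... * rho(a) = [[1, 3], [-1, -2]]  ->  [[-1223, -1944], [363, 577]]
... * rho(b) = [[7, 24], [-5, -17]]  ->  [[1159, 3696], [-344, -1097]]
... * rho(b) = [[7, 24], [-5, -17]]  ->  [[-10367, -35016], [3077, 10393]]
... * rho(a) = [[1, 3], [-1, -2]]  ->  [[24649, 38931], [-7316, -11555]]
... * rho(a) = [[1, 3], [-1, -2]]  ->  [[-14282, -3915], [4239, 1162]]
tr = -14282 + 1162 = -13120

-13120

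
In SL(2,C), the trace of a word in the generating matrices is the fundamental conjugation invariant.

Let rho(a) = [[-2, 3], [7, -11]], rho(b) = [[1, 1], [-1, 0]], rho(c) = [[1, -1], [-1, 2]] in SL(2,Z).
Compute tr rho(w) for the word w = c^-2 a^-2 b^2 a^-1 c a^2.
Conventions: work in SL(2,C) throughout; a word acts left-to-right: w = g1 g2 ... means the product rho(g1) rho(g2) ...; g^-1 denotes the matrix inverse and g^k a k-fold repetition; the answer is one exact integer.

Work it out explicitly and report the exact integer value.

rho(c^-1) = [[2, 1], [1, 1]]
... * rho(c^-1) = [[2, 1], [1, 1]]  ->  [[5, 3], [3, 2]]
... * rho(a^-1) = [[-11, -3], [-7, -2]]  ->  [[-76, -21], [-47, -13]]
... * rho(a^-1) = [[-11, -3], [-7, -2]]  ->  [[983, 270], [608, 167]]
... * rho(b) = [[1, 1], [-1, 0]]  ->  [[713, 983], [441, 608]]
... * rho(b) = [[1, 1], [-1, 0]]  ->  [[-270, 713], [-167, 441]]
... * rho(a^-1) = [[-11, -3], [-7, -2]]  ->  [[-2021, -616], [-1250, -381]]
... * rho(c) = [[1, -1], [-1, 2]]  ->  [[-1405, 789], [-869, 488]]
... * rho(a) = [[-2, 3], [7, -11]]  ->  [[8333, -12894], [5154, -7975]]
... * rho(a) = [[-2, 3], [7, -11]]  ->  [[-106924, 166833], [-66133, 103187]]
tr = -106924 + 103187 = -3737

-3737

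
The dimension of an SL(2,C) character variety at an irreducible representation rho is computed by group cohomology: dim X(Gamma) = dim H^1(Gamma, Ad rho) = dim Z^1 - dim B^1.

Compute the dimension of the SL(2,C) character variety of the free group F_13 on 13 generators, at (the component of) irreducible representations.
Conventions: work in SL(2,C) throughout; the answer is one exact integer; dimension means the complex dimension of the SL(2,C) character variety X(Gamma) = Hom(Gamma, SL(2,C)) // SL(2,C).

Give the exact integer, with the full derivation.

Here Gamma is free of rank 13 — no relator constrains a cocycle.
Z^1(Gamma, Ad rho) = (sl_2)^13: a cocycle is a free choice of one sl_2 vector per generator, so dim Z^1 = 3*13 = 39.
Irreducibility makes the coboundary map sl_2 -> Z^1 injective (trivial centralizer), so dim B^1 = 3.
dim H^1 = 39 - 3 = 36, which is dim X.

36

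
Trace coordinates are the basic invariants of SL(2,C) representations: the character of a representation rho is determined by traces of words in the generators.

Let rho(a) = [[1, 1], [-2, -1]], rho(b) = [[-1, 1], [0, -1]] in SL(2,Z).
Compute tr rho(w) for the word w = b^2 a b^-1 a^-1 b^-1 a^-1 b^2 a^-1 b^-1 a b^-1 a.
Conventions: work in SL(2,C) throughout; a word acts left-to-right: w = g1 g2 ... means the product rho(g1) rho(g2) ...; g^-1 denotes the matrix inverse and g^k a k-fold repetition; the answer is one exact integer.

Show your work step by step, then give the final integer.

-254

rho(b) = [[-1, 1], [0, -1]]
... * rho(b) = [[-1, 1], [0, -1]]  ->  [[1, -2], [0, 1]]
... * rho(a) = [[1, 1], [-2, -1]]  ->  [[5, 3], [-2, -1]]
... * rho(b^-1) = [[-1, -1], [0, -1]]  ->  [[-5, -8], [2, 3]]
... * rho(a^-1) = [[-1, -1], [2, 1]]  ->  [[-11, -3], [4, 1]]
... * rho(b^-1) = [[-1, -1], [0, -1]]  ->  [[11, 14], [-4, -5]]
... * rho(a^-1) = [[-1, -1], [2, 1]]  ->  [[17, 3], [-6, -1]]
... * rho(b) = [[-1, 1], [0, -1]]  ->  [[-17, 14], [6, -5]]
... * rho(b) = [[-1, 1], [0, -1]]  ->  [[17, -31], [-6, 11]]
... * rho(a^-1) = [[-1, -1], [2, 1]]  ->  [[-79, -48], [28, 17]]
... * rho(b^-1) = [[-1, -1], [0, -1]]  ->  [[79, 127], [-28, -45]]
... * rho(a) = [[1, 1], [-2, -1]]  ->  [[-175, -48], [62, 17]]
... * rho(b^-1) = [[-1, -1], [0, -1]]  ->  [[175, 223], [-62, -79]]
... * rho(a) = [[1, 1], [-2, -1]]  ->  [[-271, -48], [96, 17]]
tr = -271 + 17 = -254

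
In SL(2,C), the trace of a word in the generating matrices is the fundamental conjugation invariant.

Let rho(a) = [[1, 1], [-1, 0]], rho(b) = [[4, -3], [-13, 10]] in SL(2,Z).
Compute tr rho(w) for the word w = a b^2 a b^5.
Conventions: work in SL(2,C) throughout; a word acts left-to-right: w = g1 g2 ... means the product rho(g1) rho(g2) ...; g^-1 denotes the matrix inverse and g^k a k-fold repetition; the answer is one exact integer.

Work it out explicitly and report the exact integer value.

rho(a) = [[1, 1], [-1, 0]]
... * rho(b) = [[4, -3], [-13, 10]]  ->  [[-9, 7], [-4, 3]]
... * rho(b) = [[4, -3], [-13, 10]]  ->  [[-127, 97], [-55, 42]]
... * rho(a) = [[1, 1], [-1, 0]]  ->  [[-224, -127], [-97, -55]]
... * rho(b) = [[4, -3], [-13, 10]]  ->  [[755, -598], [327, -259]]
... * rho(b) = [[4, -3], [-13, 10]]  ->  [[10794, -8245], [4675, -3571]]
... * rho(b) = [[4, -3], [-13, 10]]  ->  [[150361, -114832], [65123, -49735]]
... * rho(b) = [[4, -3], [-13, 10]]  ->  [[2094260, -1599403], [907047, -692719]]
... * rho(b) = [[4, -3], [-13, 10]]  ->  [[29169279, -22276810], [12633535, -9648331]]
tr = 29169279 + -9648331 = 19520948

19520948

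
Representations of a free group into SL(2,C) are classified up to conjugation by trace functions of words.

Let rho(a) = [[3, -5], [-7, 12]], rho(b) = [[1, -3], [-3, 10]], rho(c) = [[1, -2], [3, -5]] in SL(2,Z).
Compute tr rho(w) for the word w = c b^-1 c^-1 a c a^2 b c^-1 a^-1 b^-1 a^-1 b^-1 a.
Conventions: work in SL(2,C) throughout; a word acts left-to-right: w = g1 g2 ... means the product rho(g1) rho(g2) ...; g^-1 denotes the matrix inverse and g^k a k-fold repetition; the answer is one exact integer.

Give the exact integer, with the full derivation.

-257596267349

rho(c) = [[1, -2], [3, -5]]
... * rho(b^-1) = [[10, 3], [3, 1]]  ->  [[4, 1], [15, 4]]
... * rho(c^-1) = [[-5, 2], [-3, 1]]  ->  [[-23, 9], [-87, 34]]
... * rho(a) = [[3, -5], [-7, 12]]  ->  [[-132, 223], [-499, 843]]
... * rho(c) = [[1, -2], [3, -5]]  ->  [[537, -851], [2030, -3217]]
... * rho(a) = [[3, -5], [-7, 12]]  ->  [[7568, -12897], [28609, -48754]]
... * rho(a) = [[3, -5], [-7, 12]]  ->  [[112983, -192604], [427105, -728093]]
... * rho(b) = [[1, -3], [-3, 10]]  ->  [[690795, -2264989], [2611384, -8562245]]
... * rho(c^-1) = [[-5, 2], [-3, 1]]  ->  [[3340992, -883399], [12629815, -3339477]]
... * rho(a^-1) = [[12, 5], [7, 3]]  ->  [[33908111, 14054763], [128181441, 53130644]]
... * rho(b^-1) = [[10, 3], [3, 1]]  ->  [[381245399, 115779096], [1441206342, 437674967]]
... * rho(a^-1) = [[12, 5], [7, 3]]  ->  [[5385398460, 2253564283], [20358200873, 8519056611]]
... * rho(b^-1) = [[10, 3], [3, 1]]  ->  [[60614677449, 18409759663], [229139178563, 69593659230]]
... * rho(a) = [[3, -5], [-7, 12]]  ->  [[52975714706, -82156271289], [200261921079, -310571982055]]
tr = 52975714706 + -310571982055 = -257596267349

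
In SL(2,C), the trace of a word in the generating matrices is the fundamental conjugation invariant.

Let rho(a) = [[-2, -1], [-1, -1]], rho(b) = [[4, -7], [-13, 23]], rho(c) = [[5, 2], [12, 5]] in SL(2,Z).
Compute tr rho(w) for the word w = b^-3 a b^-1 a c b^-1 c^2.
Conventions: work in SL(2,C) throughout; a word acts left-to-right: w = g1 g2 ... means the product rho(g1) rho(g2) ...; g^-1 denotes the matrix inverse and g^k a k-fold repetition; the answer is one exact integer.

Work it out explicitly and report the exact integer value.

94927905450

rho(b^-1) = [[23, 7], [13, 4]]
... * rho(b^-1) = [[23, 7], [13, 4]]  ->  [[620, 189], [351, 107]]
... * rho(b^-1) = [[23, 7], [13, 4]]  ->  [[16717, 5096], [9464, 2885]]
... * rho(a) = [[-2, -1], [-1, -1]]  ->  [[-38530, -21813], [-21813, -12349]]
... * rho(b^-1) = [[23, 7], [13, 4]]  ->  [[-1169759, -356962], [-662236, -202087]]
... * rho(a) = [[-2, -1], [-1, -1]]  ->  [[2696480, 1526721], [1526559, 864323]]
... * rho(c) = [[5, 2], [12, 5]]  ->  [[31803052, 13026565], [18004671, 7374733]]
... * rho(b^-1) = [[23, 7], [13, 4]]  ->  [[900815541, 274727624], [509978962, 155531629]]
... * rho(c) = [[5, 2], [12, 5]]  ->  [[7800809193, 3175269202], [4416274358, 1797616069]]
... * rho(c) = [[5, 2], [12, 5]]  ->  [[77107276389, 31477964396], [43652764618, 17820629061]]
tr = 77107276389 + 17820629061 = 94927905450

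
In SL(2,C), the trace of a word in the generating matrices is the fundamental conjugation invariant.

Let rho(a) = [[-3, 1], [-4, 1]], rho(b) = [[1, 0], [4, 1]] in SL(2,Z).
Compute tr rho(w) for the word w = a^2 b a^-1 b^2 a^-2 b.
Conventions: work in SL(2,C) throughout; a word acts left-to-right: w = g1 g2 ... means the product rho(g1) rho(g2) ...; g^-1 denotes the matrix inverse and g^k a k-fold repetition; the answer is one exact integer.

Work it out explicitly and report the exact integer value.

rho(a) = [[-3, 1], [-4, 1]]
... * rho(a) = [[-3, 1], [-4, 1]]  ->  [[5, -2], [8, -3]]
... * rho(b) = [[1, 0], [4, 1]]  ->  [[-3, -2], [-4, -3]]
... * rho(a^-1) = [[1, -1], [4, -3]]  ->  [[-11, 9], [-16, 13]]
... * rho(b) = [[1, 0], [4, 1]]  ->  [[25, 9], [36, 13]]
... * rho(b) = [[1, 0], [4, 1]]  ->  [[61, 9], [88, 13]]
... * rho(a^-1) = [[1, -1], [4, -3]]  ->  [[97, -88], [140, -127]]
... * rho(a^-1) = [[1, -1], [4, -3]]  ->  [[-255, 167], [-368, 241]]
... * rho(b) = [[1, 0], [4, 1]]  ->  [[413, 167], [596, 241]]
tr = 413 + 241 = 654

654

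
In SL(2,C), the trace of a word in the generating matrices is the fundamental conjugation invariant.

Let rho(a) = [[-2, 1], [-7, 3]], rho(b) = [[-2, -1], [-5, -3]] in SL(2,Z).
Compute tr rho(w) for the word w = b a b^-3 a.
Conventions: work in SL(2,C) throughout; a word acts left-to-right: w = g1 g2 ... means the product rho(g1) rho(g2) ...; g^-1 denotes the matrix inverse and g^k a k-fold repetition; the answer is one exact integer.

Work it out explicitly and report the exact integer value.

rho(b) = [[-2, -1], [-5, -3]]
... * rho(a) = [[-2, 1], [-7, 3]]  ->  [[11, -5], [31, -14]]
... * rho(b^-1) = [[-3, 1], [5, -2]]  ->  [[-58, 21], [-163, 59]]
... * rho(b^-1) = [[-3, 1], [5, -2]]  ->  [[279, -100], [784, -281]]
... * rho(b^-1) = [[-3, 1], [5, -2]]  ->  [[-1337, 479], [-3757, 1346]]
... * rho(a) = [[-2, 1], [-7, 3]]  ->  [[-679, 100], [-1908, 281]]
tr = -679 + 281 = -398

-398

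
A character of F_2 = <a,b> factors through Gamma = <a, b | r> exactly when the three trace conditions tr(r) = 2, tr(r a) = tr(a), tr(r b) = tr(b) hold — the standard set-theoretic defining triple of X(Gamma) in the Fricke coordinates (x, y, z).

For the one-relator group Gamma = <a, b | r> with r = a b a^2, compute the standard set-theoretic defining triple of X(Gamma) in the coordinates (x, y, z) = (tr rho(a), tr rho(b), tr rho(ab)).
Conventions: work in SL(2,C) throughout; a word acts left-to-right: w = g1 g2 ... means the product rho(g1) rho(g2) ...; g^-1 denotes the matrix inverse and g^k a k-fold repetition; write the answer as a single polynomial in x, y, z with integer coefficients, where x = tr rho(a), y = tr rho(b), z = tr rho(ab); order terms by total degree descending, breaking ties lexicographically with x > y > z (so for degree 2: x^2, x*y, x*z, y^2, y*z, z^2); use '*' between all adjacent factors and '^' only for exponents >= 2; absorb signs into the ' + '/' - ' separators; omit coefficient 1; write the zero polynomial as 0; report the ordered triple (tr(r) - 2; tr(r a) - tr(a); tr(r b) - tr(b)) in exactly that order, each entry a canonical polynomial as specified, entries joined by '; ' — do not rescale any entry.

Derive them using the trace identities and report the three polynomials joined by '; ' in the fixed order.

x^2*z - x*y - z - 2; x^3*z - x^2*y - 2*x*z - x + y; x*z^2 - y*z - x - y

use: trace(b a^2) = trace(a) * trace(b a) - trace(b)   [square of a] = x*z - y
trace(a b a^2) = trace(a) * trace(b a^2) - trace(b a)   [square of a] = x^2*z - x*y - z
trace(a b a^3) = trace(a) * trace(b a^3) - trace(b a^2) = x^3*z - x^2*y - 2*x*z + y
trace(b a b a) = trace(a b) * trace(a b) - trace(1)   [split at repeated a] = z^2 - 2
use: trace(b a b) = trace(b) * trace(a b) - trace(a) = y*z - x
use: trace(a b a^2 b) = trace(a) * trace(b a b a) - trace(b a b) = x*z^2 - y*z - x
assemble the triple (trace(r) - 2; trace(r a) - x; trace(r b) - y)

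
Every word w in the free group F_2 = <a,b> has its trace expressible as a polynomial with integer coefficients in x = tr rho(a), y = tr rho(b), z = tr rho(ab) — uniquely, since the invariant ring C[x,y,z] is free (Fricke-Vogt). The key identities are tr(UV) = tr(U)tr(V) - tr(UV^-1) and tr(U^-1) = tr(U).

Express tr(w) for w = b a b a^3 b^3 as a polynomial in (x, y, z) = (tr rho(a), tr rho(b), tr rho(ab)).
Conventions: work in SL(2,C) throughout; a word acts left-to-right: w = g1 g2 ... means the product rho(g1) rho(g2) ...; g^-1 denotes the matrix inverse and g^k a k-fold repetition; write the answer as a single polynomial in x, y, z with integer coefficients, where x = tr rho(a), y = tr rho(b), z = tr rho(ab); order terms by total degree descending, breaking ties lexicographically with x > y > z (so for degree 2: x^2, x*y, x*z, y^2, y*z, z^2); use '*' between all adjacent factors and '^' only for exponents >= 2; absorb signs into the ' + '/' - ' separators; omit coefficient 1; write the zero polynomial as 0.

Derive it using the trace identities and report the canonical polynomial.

x^2*y^3*z^2 - x^3*y^2*z - x*y^4*z - 2*x^2*y*z^2 - y^3*z^2 + x^3*z + 4*x*y^2*z + x^2*y + y^3 + 2*y*z^2 - 2*x*z - 3*y

trace(a b a b) = trace(a b)*trace(a b) - trace(1)  (split on a) = z^2 - 2
trace(a b a) = trace(a)*trace(b a) - trace(b)  (reduce the a square) = x*z - y
trace(a b a b^2) = trace(b)*trace(a b a b) - trace(a b a)  (reduce the b square) = y*z^2 - x*z - y
trace(b^2 a b a b) = trace(b)*trace(a b a b^2) - trace(a b a b)  (reduce the b square) = y^2*z^2 - x*y*z - y^2 - z^2 + 2
trace(b^4 a b a) = trace(b)*trace(b^2 a b a b) - trace(b^2 a b a)  (reduce the b square) = y^3*z^2 - x*y^2*z - y^3 - 2*y*z^2 + x*z + 3*y
trace(a b^2) = trace(b)*trace(a b) - trace(a)  (reduce the b square) = y*z - x
trace(b^2 a b) = trace(b)*trace(a b^2) - trace(a b)  (reduce the b square) = y^2*z - x*y - z
trace(a b^4) = trace(b)*trace(b^2 a b) - trace(b^2 a)  (reduce the b square) = y^3*z - x*y^2 - 2*y*z + x
trace(b^4 a b) = trace(b)*trace(a b^4) - trace(a b^3)  (reduce the b square) = y^4*z - x*y^3 - 3*y^2*z + 2*x*y + z
trace(b^4 a b a^2) = trace(a)*trace(b^4 a b a) - trace(b^4 a b)  (reduce the a square) = x*y^3*z^2 - x^2*y^2*z - y^4*z - 2*x*y*z^2 + x^2*z + 3*y^2*z + x*y - z
trace(b a b a^3 b^3) = trace(a)*trace(b^4 a b a^2) - trace(b^4 a b a)  (reduce the a square) = x^2*y^3*z^2 - x^3*y^2*z - x*y^4*z - 2*x^2*y*z^2 - y^3*z^2 + x^3*z + 4*x*y^2*z + x^2*y + y^3 + 2*y*z^2 - 2*x*z - 3*y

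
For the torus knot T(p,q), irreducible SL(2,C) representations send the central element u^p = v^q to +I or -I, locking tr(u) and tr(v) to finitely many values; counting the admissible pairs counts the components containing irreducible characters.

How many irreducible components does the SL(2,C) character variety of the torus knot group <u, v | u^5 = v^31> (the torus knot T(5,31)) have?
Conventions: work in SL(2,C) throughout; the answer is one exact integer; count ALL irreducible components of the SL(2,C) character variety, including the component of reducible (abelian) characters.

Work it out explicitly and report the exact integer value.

For T(5,31): irreducibility forces the central element u^5 = v^31 to one of +I, -I.
On an irreducible component, tr(u) is locked at 2*cos(pi*alpha/5) for some alpha in 1..4, and tr(v) at 2*cos(pi*beta/31) for some beta in 1..30.
Consistency of u^5 = (-1)^alpha I with v^31 = (-1)^beta I forces alpha = beta (mod 2).
Counting: 2 odd alphas x 15 odd betas + 2 even alphas x 15 even betas = 30 + 30 = 60.
That is 60 components of irreducible characters, and with the reducible (abelian) component the total is 61.

61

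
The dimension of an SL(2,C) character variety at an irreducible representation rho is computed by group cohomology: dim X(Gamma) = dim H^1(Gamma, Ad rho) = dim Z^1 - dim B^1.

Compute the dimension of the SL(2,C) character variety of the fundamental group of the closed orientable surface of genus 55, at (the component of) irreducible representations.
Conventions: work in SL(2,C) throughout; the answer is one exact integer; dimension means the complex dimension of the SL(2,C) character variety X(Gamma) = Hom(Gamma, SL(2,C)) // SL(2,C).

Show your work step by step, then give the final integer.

Gamma = pi_1(Sigma_55) = < a_1, b_1, ..., a_55, b_55 | prod [a_i, b_i] > has 2g = 110 generators and 1 relator.
Before the relator condition, cocycle space has dim 3*110 = 330.
At an irreducible rho, H^2 = coker(d_2) vanishes (Poincare duality: H^2 is dual to H^0 = invariants = 0), so d_2 is surjective onto sl_2 and dim Z^1 = 330 - 3 = 327.
Coboundaries contribute dim B^1 = 3 (injective at irreducible rho).
Hence dim X = 327 - 3 = 324.

324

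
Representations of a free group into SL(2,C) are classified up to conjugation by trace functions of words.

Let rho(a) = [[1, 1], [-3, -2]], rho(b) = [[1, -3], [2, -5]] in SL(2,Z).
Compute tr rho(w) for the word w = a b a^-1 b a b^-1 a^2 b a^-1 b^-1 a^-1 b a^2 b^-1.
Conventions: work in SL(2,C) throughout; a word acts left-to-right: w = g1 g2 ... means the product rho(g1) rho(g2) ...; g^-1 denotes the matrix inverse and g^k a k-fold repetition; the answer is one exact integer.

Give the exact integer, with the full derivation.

rho(a) = [[1, 1], [-3, -2]]
... * rho(b) = [[1, -3], [2, -5]]  ->  [[3, -8], [-7, 19]]
... * rho(a^-1) = [[-2, -1], [3, 1]]  ->  [[-30, -11], [71, 26]]
... * rho(b) = [[1, -3], [2, -5]]  ->  [[-52, 145], [123, -343]]
... * rho(a) = [[1, 1], [-3, -2]]  ->  [[-487, -342], [1152, 809]]
... * rho(b^-1) = [[-5, 3], [-2, 1]]  ->  [[3119, -1803], [-7378, 4265]]
... * rho(a) = [[1, 1], [-3, -2]]  ->  [[8528, 6725], [-20173, -15908]]
... * rho(a) = [[1, 1], [-3, -2]]  ->  [[-11647, -4922], [27551, 11643]]
... * rho(b) = [[1, -3], [2, -5]]  ->  [[-21491, 59551], [50837, -140868]]
... * rho(a^-1) = [[-2, -1], [3, 1]]  ->  [[221635, 81042], [-524278, -191705]]
... * rho(b^-1) = [[-5, 3], [-2, 1]]  ->  [[-1270259, 745947], [3004800, -1764539]]
... * rho(a^-1) = [[-2, -1], [3, 1]]  ->  [[4778359, 2016206], [-11303217, -4769339]]
... * rho(b) = [[1, -3], [2, -5]]  ->  [[8810771, -24416107], [-20841895, 57756346]]
... * rho(a) = [[1, 1], [-3, -2]]  ->  [[82059092, 57642985], [-194110933, -136354587]]
... * rho(a) = [[1, 1], [-3, -2]]  ->  [[-90869863, -33226878], [214952828, 78598241]]
... * rho(b^-1) = [[-5, 3], [-2, 1]]  ->  [[520803071, -305836467], [-1231960622, 723456725]]
tr = 520803071 + 723456725 = 1244259796

1244259796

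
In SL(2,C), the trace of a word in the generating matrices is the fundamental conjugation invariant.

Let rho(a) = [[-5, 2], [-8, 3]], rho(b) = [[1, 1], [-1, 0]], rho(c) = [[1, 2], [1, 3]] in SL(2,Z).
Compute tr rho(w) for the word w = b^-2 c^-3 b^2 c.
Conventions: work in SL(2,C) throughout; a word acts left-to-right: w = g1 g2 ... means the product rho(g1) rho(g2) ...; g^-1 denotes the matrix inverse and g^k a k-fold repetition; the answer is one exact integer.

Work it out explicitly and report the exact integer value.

209

rho(b^-1) = [[0, -1], [1, 1]]
... * rho(b^-1) = [[0, -1], [1, 1]]  ->  [[-1, -1], [1, 0]]
... * rho(c^-1) = [[3, -2], [-1, 1]]  ->  [[-2, 1], [3, -2]]
... * rho(c^-1) = [[3, -2], [-1, 1]]  ->  [[-7, 5], [11, -8]]
... * rho(c^-1) = [[3, -2], [-1, 1]]  ->  [[-26, 19], [41, -30]]
... * rho(b) = [[1, 1], [-1, 0]]  ->  [[-45, -26], [71, 41]]
... * rho(b) = [[1, 1], [-1, 0]]  ->  [[-19, -45], [30, 71]]
... * rho(c) = [[1, 2], [1, 3]]  ->  [[-64, -173], [101, 273]]
tr = -64 + 273 = 209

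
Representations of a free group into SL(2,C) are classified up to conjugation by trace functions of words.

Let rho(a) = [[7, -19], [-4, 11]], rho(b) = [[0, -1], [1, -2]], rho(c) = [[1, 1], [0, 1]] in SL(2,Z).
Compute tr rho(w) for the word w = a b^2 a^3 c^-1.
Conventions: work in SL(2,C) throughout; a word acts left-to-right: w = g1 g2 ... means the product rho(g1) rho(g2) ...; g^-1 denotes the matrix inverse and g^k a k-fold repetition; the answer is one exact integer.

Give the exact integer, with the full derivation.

396604

rho(a) = [[7, -19], [-4, 11]]
... * rho(b) = [[0, -1], [1, -2]]  ->  [[-19, 31], [11, -18]]
... * rho(b) = [[0, -1], [1, -2]]  ->  [[31, -43], [-18, 25]]
... * rho(a) = [[7, -19], [-4, 11]]  ->  [[389, -1062], [-226, 617]]
... * rho(a) = [[7, -19], [-4, 11]]  ->  [[6971, -19073], [-4050, 11081]]
... * rho(a) = [[7, -19], [-4, 11]]  ->  [[125089, -342252], [-72674, 198841]]
... * rho(c^-1) = [[1, -1], [0, 1]]  ->  [[125089, -467341], [-72674, 271515]]
tr = 125089 + 271515 = 396604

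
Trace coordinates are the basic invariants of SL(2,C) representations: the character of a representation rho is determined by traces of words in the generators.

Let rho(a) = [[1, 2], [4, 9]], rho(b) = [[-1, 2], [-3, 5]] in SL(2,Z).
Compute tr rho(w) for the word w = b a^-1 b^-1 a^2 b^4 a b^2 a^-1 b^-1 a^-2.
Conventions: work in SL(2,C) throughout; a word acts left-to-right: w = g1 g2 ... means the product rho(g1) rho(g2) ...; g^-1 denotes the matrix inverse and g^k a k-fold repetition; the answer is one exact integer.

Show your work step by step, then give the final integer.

-110003449334

rho(b) = [[-1, 2], [-3, 5]]
... * rho(a^-1) = [[9, -2], [-4, 1]]  ->  [[-17, 4], [-47, 11]]
... * rho(b^-1) = [[5, -2], [3, -1]]  ->  [[-73, 30], [-202, 83]]
... * rho(a) = [[1, 2], [4, 9]]  ->  [[47, 124], [130, 343]]
... * rho(a) = [[1, 2], [4, 9]]  ->  [[543, 1210], [1502, 3347]]
... * rho(b) = [[-1, 2], [-3, 5]]  ->  [[-4173, 7136], [-11543, 19739]]
... * rho(b) = [[-1, 2], [-3, 5]]  ->  [[-17235, 27334], [-47674, 75609]]
... * rho(b) = [[-1, 2], [-3, 5]]  ->  [[-64767, 102200], [-179153, 282697]]
... * rho(b) = [[-1, 2], [-3, 5]]  ->  [[-241833, 381466], [-668938, 1055179]]
... * rho(a) = [[1, 2], [4, 9]]  ->  [[1284031, 2949528], [3551778, 8158735]]
... * rho(b) = [[-1, 2], [-3, 5]]  ->  [[-10132615, 17315702], [-28027983, 47897231]]
... * rho(b) = [[-1, 2], [-3, 5]]  ->  [[-41814491, 66313280], [-115663710, 183430189]]
... * rho(a^-1) = [[9, -2], [-4, 1]]  ->  [[-641583539, 149942262], [-1774694146, 414757609]]
... * rho(b^-1) = [[5, -2], [3, -1]]  ->  [[-2758090909, 1133224816], [-7629197903, 3134630683]]
... * rho(a^-1) = [[9, -2], [-4, 1]]  ->  [[-29355717445, 6649406634], [-81201303859, 18393026489]]
... * rho(a^-1) = [[9, -2], [-4, 1]]  ->  [[-290799083541, 65360841524], [-804383840687, 180795634207]]
tr = -290799083541 + 180795634207 = -110003449334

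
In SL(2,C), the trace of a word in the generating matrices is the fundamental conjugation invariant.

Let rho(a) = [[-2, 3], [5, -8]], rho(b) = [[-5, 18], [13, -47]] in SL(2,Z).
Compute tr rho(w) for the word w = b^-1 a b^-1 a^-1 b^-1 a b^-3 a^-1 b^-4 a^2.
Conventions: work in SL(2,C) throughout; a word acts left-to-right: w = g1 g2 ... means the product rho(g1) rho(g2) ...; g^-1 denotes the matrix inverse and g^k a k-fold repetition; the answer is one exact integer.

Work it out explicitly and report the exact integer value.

-9452722376294377

rho(b^-1) = [[-47, -18], [-13, -5]]
... * rho(a) = [[-2, 3], [5, -8]]  ->  [[4, 3], [1, 1]]
... * rho(b^-1) = [[-47, -18], [-13, -5]]  ->  [[-227, -87], [-60, -23]]
... * rho(a^-1) = [[-8, -3], [-5, -2]]  ->  [[2251, 855], [595, 226]]
... * rho(b^-1) = [[-47, -18], [-13, -5]]  ->  [[-116912, -44793], [-30903, -11840]]
... * rho(a) = [[-2, 3], [5, -8]]  ->  [[9859, 7608], [2606, 2011]]
... * rho(b^-1) = [[-47, -18], [-13, -5]]  ->  [[-562277, -215502], [-148625, -56963]]
... * rho(b^-1) = [[-47, -18], [-13, -5]]  ->  [[29228545, 11198496], [7725894, 2960065]]
... * rho(b^-1) = [[-47, -18], [-13, -5]]  ->  [[-1519322063, -582106290], [-401597863, -153866417]]
... * rho(a^-1) = [[-8, -3], [-5, -2]]  ->  [[15065107954, 5722178769], [3982114989, 1512526423]]
... * rho(b^-1) = [[-47, -18], [-13, -5]]  ->  [[-782448397835, -299782837017], [-206822247982, -79240701917]]
... * rho(b^-1) = [[-47, -18], [-13, -5]]  ->  [[40672251579466, 15582985346115], [10750774780075, 4119003973261]]
... * rho(b^-1) = [[-47, -18], [-13, -5]]  ->  [[-2114174633734397, -810015455160963], [-558833466315918, -214108965907655]]
... * rho(b^-1) = [[-47, -18], [-13, -5]]  ->  [[109896408702609178, 42105220683023961], [29048589473647661, 11129547223224799]]
... * rho(a) = [[-2, 3], [5, -8]]  ->  [[-9266713990098551, -7152539356364154], [-2449442831171327, -1890609364855409]]
... * rho(a) = [[-2, 3], [5, -8]]  ->  [[-17229268801623668, 29420172880617579], [-4554161161934391, 7776546425329291]]
tr = -17229268801623668 + 7776546425329291 = -9452722376294377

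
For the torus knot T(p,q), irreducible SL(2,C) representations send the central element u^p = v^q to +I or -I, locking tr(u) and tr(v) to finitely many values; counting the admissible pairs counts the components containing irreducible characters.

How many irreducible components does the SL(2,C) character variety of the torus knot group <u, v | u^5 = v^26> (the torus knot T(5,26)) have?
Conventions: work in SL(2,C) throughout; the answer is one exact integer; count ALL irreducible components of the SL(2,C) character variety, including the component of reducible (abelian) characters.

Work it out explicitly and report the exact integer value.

For T(5,26): irreducibility forces the central element u^5 = v^26 to one of +I, -I.
So on each irreducible component the traces are pinned: tr(u) = 2*cos(pi*alpha/5) with 1 <= alpha <= 4, tr(v) = 2*cos(pi*beta/26) with 1 <= beta <= 25.
u^5 = (-1)^alpha I and v^26 = (-1)^beta I must agree, so alpha and beta have equal parity.
Counting: 2 odd alphas x 13 odd betas + 2 even alphas x 12 even betas = 26 + 24 = 50.
components with irreducible characters: 50; plus the single component of reducible (abelian) characters: total 51.

51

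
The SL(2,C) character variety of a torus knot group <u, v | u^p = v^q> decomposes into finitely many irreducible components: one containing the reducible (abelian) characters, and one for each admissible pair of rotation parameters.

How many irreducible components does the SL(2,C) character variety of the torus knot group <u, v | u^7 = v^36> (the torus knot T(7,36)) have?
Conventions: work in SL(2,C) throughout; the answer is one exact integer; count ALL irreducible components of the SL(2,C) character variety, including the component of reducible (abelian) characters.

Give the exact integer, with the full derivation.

Gamma = < u, v | u^7 = v^36 > (torus knot T(7,36)); the central element u^7 = v^36 acts as +I or -I in any irreducible SL(2,C) representation.
This locks tr(u) to 2*cos(pi*alpha/7), alpha in 1..6, and tr(v) to 2*cos(pi*beta/36), beta in 1..35, on each component of irreducible characters.
Consistency of u^7 = (-1)^alpha I with v^36 = (-1)^beta I forces alpha = beta (mod 2).
count pairs: odd alpha (3 choices) x odd beta (18), plus even alpha (3) x even beta (17): 3*18 + 3*17 = 105.
Total: 105 irreducible-character components + 1 reducible (abelian) component = 106.

106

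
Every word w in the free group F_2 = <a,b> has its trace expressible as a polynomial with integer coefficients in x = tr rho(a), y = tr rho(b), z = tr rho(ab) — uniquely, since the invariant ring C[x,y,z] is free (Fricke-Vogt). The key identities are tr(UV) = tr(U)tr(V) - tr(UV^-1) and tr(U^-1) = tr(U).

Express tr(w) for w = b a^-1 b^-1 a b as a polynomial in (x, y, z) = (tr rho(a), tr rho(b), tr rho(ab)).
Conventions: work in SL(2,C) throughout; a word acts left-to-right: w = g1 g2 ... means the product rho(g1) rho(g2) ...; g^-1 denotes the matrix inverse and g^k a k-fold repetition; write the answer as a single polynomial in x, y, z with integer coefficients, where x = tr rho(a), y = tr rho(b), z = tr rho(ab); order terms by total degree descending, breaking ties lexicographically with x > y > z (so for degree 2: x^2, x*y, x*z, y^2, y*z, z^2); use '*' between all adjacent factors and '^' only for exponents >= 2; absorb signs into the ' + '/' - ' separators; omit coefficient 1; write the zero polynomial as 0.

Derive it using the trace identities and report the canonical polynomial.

use: tr(b^2) = tr(b) * tr(b) - tr(1) = y^2 - 2
use: tr(a b^2) = tr(b) * tr(a b) - tr(a) = y*z - x
tr(b a b^2) = tr(b) * tr(a b^2) - tr(a b) = y^2*z - x*y - z
tr(a b a b) = tr(a b) * tr(a b) - tr(1)   [split at repeated a] = z^2 - 2
apply: tr(a b a) = tr(a) * tr(b a) - tr(b) = x*z - y
tr(b a b^2 a) = tr(b) * tr(a b a b) - tr(a b a) = y*z^2 - x*z - y
tr(a b^2 a^-1 b) = tr(b a b^2) * tr(a) - tr(b a b^2 a) = x*y^2*z - x^2*y - y*z^2 + y
tr(b a^-1 b^-1 a b) = tr(a b^2 a^-1) * tr(b) - tr(a b^2 a^-1 b) = -x*y^2*z + x^2*y + y^3 + y*z^2 - 3*y

-x*y^2*z + x^2*y + y^3 + y*z^2 - 3*y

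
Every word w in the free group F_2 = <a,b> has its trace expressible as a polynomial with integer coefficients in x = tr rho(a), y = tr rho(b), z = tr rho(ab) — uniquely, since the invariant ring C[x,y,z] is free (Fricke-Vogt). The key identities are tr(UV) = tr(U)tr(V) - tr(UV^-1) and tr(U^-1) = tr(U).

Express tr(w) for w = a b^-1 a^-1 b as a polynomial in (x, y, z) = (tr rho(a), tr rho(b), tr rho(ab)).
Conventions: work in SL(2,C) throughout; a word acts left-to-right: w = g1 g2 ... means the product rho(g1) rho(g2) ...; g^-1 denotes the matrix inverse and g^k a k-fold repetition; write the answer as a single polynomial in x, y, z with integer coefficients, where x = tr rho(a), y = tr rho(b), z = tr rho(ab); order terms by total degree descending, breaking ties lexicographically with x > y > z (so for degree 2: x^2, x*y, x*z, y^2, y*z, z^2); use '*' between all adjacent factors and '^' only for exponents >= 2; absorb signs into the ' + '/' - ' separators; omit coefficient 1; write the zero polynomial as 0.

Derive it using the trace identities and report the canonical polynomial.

-x*y*z + x^2 + y^2 + z^2 - 2

tr(b a b) = tr(b) tr(a b) - tr(a)  (reduce the b square) = y*z - x
tr(b a b a) = tr(a b) tr(a b) - tr(1)  (split on a) = z^2 - 2
and tr(a^-1 b a b) = tr(b a b) tr(a) - tr(b a b a)  (eliminate a^-1) = x*y*z - x^2 - z^2 + 2
tr(a b^-1 a^-1 b) = tr(a^-1 b a) tr(b) - tr(a^-1 b a b)  (eliminate b^-1) = -x*y*z + x^2 + y^2 + z^2 - 2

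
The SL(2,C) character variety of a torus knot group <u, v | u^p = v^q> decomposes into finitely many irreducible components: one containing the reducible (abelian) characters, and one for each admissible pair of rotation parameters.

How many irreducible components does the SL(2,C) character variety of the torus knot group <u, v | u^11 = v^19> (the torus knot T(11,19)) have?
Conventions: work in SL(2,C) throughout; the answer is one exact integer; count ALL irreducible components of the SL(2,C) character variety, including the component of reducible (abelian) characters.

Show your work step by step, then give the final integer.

For T(11,19): irreducibility forces the central element u^11 = v^19 to one of +I, -I.
So on each irreducible component the traces are pinned: tr(u) = 2*cos(pi*alpha/11) with 1 <= alpha <= 10, tr(v) = 2*cos(pi*beta/19) with 1 <= beta <= 18.
Consistency of u^11 = (-1)^alpha I with v^19 = (-1)^beta I forces alpha = beta (mod 2).
count pairs: odd alpha (5 choices) x odd beta (9), plus even alpha (5) x even beta (9): 5*9 + 5*9 = 90.
That is 90 components of irreducible characters, and with the reducible (abelian) component the total is 91.

91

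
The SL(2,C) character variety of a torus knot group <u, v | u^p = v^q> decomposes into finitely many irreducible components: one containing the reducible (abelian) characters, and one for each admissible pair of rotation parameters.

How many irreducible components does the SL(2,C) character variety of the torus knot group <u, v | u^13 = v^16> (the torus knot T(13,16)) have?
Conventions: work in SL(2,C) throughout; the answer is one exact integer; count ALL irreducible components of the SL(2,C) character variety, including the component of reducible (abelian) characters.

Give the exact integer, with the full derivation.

91

For T(13,16): irreducibility forces the central element u^13 = v^16 to one of +I, -I.
This locks tr(u) to 2*cos(pi*alpha/13), alpha in 1..12, and tr(v) to 2*cos(pi*beta/16), beta in 1..15, on each component of irreducible characters.
u^13 = (-1)^alpha I and v^16 = (-1)^beta I must agree, so alpha and beta have equal parity.
Enumerate parity-matched pairs: 6*8 odd-odd plus 6*7 even-even gives 90.
That is 90 components of irreducible characters, and with the reducible (abelian) component the total is 91.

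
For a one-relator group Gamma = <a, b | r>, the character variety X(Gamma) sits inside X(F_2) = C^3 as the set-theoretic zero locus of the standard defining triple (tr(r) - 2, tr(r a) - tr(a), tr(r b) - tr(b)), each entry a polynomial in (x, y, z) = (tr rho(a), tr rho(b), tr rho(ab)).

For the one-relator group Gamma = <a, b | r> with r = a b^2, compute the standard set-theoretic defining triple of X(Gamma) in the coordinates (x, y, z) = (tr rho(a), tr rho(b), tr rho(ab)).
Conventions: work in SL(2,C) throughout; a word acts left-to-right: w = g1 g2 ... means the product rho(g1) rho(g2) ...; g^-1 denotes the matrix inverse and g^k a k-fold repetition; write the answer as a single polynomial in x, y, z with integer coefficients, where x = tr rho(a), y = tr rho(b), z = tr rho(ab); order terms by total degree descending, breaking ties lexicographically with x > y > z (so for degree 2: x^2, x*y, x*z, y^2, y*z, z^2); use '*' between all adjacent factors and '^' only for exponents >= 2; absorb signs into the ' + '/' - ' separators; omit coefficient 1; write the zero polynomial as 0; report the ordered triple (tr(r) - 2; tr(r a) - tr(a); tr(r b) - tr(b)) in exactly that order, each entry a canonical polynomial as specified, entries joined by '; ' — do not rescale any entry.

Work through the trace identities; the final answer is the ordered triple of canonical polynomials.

tr(a b^2) = tr(b) tr(a b) - tr(a) = y*z - x
tr(b^2) = tr(b) tr(b) - tr(1)   [square of b] = y^2 - 2
tr(a b^2 a) = tr(a) tr(b^2 a) - tr(b^2)   [square of a] = x*y*z - x^2 - y^2 + 2
tr(a b^3) = tr(b) tr(a b^2) - tr(a b) = y^2*z - x*y - z
assemble the triple (tr(r) - 2; tr(r a) - x; tr(r b) - y)

y*z - x - 2; x*y*z - x^2 - y^2 - x + 2; y^2*z - x*y - y - z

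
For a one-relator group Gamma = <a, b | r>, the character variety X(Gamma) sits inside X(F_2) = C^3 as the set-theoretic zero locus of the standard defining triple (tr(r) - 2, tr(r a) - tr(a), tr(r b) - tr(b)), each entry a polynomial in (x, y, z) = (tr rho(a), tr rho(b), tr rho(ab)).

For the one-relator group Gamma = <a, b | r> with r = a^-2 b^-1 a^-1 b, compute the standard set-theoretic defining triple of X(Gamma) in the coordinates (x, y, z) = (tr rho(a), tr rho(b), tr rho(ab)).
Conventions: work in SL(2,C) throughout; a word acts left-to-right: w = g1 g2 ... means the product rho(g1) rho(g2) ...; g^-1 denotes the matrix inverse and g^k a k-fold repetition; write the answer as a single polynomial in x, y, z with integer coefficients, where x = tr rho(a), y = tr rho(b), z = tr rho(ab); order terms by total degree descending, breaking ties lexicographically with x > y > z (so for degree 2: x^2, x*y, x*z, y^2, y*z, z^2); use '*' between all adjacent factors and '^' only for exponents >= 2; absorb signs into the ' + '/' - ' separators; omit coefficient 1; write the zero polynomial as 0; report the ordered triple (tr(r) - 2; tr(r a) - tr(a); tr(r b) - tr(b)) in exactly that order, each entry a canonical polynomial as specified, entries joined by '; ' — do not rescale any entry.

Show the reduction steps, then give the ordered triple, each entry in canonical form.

so tr(a^-1) = tr(a) = x
tr(b a b) = tr(b) * tr(a b) - tr(a)  (reduce the b square) = y*z - x
tr(b a b a) = tr(b a) * tr(b a) - tr(1)  (split on b) = z^2 - 2
so tr(a b a^-1 b) = tr(b a b) * tr(a) - tr(b a b a)  (eliminate a^-1) = x*y*z - x^2 - z^2 + 2
reduce: tr(b a^-1 b^-1 a) = tr(a b a^-1) * tr(b) - tr(a b a^-1 b)  (eliminate b^-1) = -x*y*z + x^2 + y^2 + z^2 - 2
so tr(a^-1 b^-1 a^-1 b) = tr(b a^-1 b^-1) * tr(a) - tr(b a^-1 b^-1 a)  (eliminate a^-1) = x*y*z - y^2 - z^2 + 2
so tr(a^-2 b^-1 a^-1 b) = tr(a^-1 b^-1 a^-1 b) * tr(a) - tr(a^-1 b^-1 a^-1 b a)  (eliminate a^-1) = x^2*y*z - x*y^2 - x*z^2 + x
so tr(a^-1 b) = tr(b) * tr(a) - tr(b a)  (eliminate a^-1) = x*y - z
reduce: tr(b^2) = tr(b) * tr(b) - tr(1)  (reduce the b square) = y^2 - 2
reduce: tr(b^2 a b) = tr(b) * tr(a b^2) - tr(a b)  (reduce the b square) = y^2*z - x*y - z
so tr(a b a) = tr(a) * tr(b a) - tr(b)  (reduce the a square) = x*z - y
tr(b^2 a b a) = tr(b) * tr(a b a b) - tr(a b a)  (reduce the b square) = y*z^2 - x*z - y
tr(a^-1 b^2 a b) = tr(b^2 a b) * tr(a) - tr(b^2 a b a)  (eliminate a^-1) = x*y^2*z - x^2*y - y*z^2 + y
tr(b^-1 a^-1 b^2 a) = tr(a^-1 b^2 a) * tr(b) - tr(a^-1 b^2 a b)  (eliminate b^-1) = -x*y^2*z + x^2*y + y^3 + y*z^2 - 3*y
tr(a^-1 b^-1 a^-1 b^2) = tr(b^-1 a^-1 b^2) * tr(a) - tr(b^-1 a^-1 b^2 a)  (eliminate a^-1) = x*y^2*z - y^3 - y*z^2 - x*z + 3*y
tr(a^-2 b^-1 a^-1 b^2) = tr(a^-1 b^-1 a^-1 b^2) * tr(a) - tr(a^-1 b^-1 a^-1 b^2 a)  (eliminate a^-1) = x^2*y^2*z - x*y^3 - x*y*z^2 - x^2*z + 2*x*y + z
assemble the triple (tr(r) - 2; tr(r a) - x; tr(r b) - y)

x^2*y*z - x*y^2 - x*z^2 + x - 2; x*y*z - y^2 - z^2 - x + 2; x^2*y^2*z - x*y^3 - x*y*z^2 - x^2*z + 2*x*y - y + z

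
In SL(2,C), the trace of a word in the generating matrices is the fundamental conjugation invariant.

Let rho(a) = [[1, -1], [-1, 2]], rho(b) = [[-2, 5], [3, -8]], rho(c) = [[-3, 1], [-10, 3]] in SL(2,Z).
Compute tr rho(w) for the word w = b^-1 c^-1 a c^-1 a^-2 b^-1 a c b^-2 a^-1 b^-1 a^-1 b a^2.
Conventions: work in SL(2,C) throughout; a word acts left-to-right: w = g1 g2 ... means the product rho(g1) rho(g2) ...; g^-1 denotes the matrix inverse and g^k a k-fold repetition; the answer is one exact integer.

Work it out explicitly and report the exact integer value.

rho(b^-1) = [[-8, -5], [-3, -2]]
... * rho(c^-1) = [[3, -1], [10, -3]]  ->  [[-74, 23], [-29, 9]]
... * rho(a) = [[1, -1], [-1, 2]]  ->  [[-97, 120], [-38, 47]]
... * rho(c^-1) = [[3, -1], [10, -3]]  ->  [[909, -263], [356, -103]]
... * rho(a^-1) = [[2, 1], [1, 1]]  ->  [[1555, 646], [609, 253]]
... * rho(a^-1) = [[2, 1], [1, 1]]  ->  [[3756, 2201], [1471, 862]]
... * rho(b^-1) = [[-8, -5], [-3, -2]]  ->  [[-36651, -23182], [-14354, -9079]]
... * rho(a) = [[1, -1], [-1, 2]]  ->  [[-13469, -9713], [-5275, -3804]]
... * rho(c) = [[-3, 1], [-10, 3]]  ->  [[137537, -42608], [53865, -16687]]
... * rho(b^-1) = [[-8, -5], [-3, -2]]  ->  [[-972472, -602469], [-380859, -235951]]
... * rho(b^-1) = [[-8, -5], [-3, -2]]  ->  [[9587183, 6067298], [3754725, 2376197]]
... * rho(a^-1) = [[2, 1], [1, 1]]  ->  [[25241664, 15654481], [9885647, 6130922]]
... * rho(b^-1) = [[-8, -5], [-3, -2]]  ->  [[-248896755, -157517282], [-97477942, -61690079]]
... * rho(a^-1) = [[2, 1], [1, 1]]  ->  [[-655310792, -406414037], [-256645963, -159168021]]
... * rho(b) = [[-2, 5], [3, -8]]  ->  [[91379473, -25241664], [35787863, -9885647]]
... * rho(a) = [[1, -1], [-1, 2]]  ->  [[116621137, -141862801], [45673510, -55559157]]
... * rho(a) = [[1, -1], [-1, 2]]  ->  [[258483938, -400346739], [101232667, -156791824]]
tr = 258483938 + -156791824 = 101692114

101692114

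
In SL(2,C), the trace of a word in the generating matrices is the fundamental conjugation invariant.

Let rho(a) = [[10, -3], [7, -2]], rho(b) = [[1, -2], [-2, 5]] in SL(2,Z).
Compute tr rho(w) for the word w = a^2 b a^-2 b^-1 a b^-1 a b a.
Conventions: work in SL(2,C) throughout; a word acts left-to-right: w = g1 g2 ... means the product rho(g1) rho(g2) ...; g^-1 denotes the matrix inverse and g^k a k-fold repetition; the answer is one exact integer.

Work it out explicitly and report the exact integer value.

-134258712

rho(a) = [[10, -3], [7, -2]]
... * rho(a) = [[10, -3], [7, -2]]  ->  [[79, -24], [56, -17]]
... * rho(b) = [[1, -2], [-2, 5]]  ->  [[127, -278], [90, -197]]
... * rho(a^-1) = [[-2, 3], [-7, 10]]  ->  [[1692, -2399], [1199, -1700]]
... * rho(a^-1) = [[-2, 3], [-7, 10]]  ->  [[13409, -18914], [9502, -13403]]
... * rho(b^-1) = [[5, 2], [2, 1]]  ->  [[29217, 7904], [20704, 5601]]
... * rho(a) = [[10, -3], [7, -2]]  ->  [[347498, -103459], [246247, -73314]]
... * rho(b^-1) = [[5, 2], [2, 1]]  ->  [[1530572, 591537], [1084607, 419180]]
... * rho(a) = [[10, -3], [7, -2]]  ->  [[19446479, -5774790], [13780330, -4092181]]
... * rho(b) = [[1, -2], [-2, 5]]  ->  [[30996059, -67766908], [21964692, -48021565]]
... * rho(a) = [[10, -3], [7, -2]]  ->  [[-164407766, 42545639], [-116504035, 30149054]]
tr = -164407766 + 30149054 = -134258712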